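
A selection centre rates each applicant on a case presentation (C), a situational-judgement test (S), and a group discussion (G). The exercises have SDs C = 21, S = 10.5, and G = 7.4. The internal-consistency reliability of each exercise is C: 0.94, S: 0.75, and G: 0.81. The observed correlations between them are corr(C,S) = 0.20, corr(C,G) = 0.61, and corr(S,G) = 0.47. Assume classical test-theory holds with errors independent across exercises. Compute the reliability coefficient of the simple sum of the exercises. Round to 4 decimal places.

0.9327

Var(C+S+G) = 21² + 10.5² + 7.4² + 2·[21·10.5·0.20 + 21·7.4·0.61 + 10.5·7.4·0.47] = 606.01 + 350.826 = 956.836.
Under uncorrelated errors the observed covariances equal the true-score covariances, so only the own-variance terms attenuate.
True-score variance = [21²·0.94 + 10.5²·0.75 + 7.4²·0.81] + 350.826 = 541.583 + 350.826 = 892.409.
Reliability = 892.409 / 956.836 = 0.9327.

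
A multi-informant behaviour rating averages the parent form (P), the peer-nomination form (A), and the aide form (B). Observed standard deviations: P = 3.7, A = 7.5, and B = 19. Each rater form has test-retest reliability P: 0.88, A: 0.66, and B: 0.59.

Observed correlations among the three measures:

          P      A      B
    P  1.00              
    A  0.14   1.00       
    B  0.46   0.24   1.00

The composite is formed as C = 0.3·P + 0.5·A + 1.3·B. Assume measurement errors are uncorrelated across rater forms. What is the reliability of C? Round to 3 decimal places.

Var(C) = 0.3²·3.7² + 0.5²·7.5² + 1.3²·19² + 2·[0.15·3.7·7.5·0.14 + 0.39·3.7·19·0.46 + 0.65·7.5·19·0.24] = 625.385 + 70.8491 = 696.234.
With uncorrelated errors the cross-covariances are all true-score covariance, so they carry over unchanged; only the diagonal terms shrink to ρᵢσᵢ².
True-score variance = [0.3²·3.7²·0.88 + 0.5²·7.5²·0.66 + 1.3²·19²·0.59] + 70.8491 = 370.319 + 70.8491 = 441.168.
Reliability = 441.168 / 696.234 = 0.634.

0.634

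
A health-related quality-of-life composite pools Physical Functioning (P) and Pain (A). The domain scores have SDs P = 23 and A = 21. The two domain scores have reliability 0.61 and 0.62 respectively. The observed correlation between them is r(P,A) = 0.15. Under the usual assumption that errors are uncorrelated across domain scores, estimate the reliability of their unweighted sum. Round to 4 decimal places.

0.6646

Var(P+A) = 23² + 21² + 2·[23·21·0.15] = 970 + 144.9 = 1114.9.
With uncorrelated errors the cross-covariances are all true-score covariance, so they carry over unchanged; only the diagonal terms shrink to ρᵢσᵢ².
True-score variance = [23²·0.61 + 21²·0.62] + 144.9 = 596.11 + 144.9 = 741.01.
Reliability = 741.01 / 1114.9 = 0.6646.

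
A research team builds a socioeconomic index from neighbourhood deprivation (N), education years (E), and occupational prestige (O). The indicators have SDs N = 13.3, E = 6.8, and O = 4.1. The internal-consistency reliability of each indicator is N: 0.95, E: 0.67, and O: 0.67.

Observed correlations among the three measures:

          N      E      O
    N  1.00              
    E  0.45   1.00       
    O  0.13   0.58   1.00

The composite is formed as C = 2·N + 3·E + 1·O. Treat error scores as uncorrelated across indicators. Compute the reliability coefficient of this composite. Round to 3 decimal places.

0.898

Var(C) = 2²·13.3² + 3²·6.8² + 4.1² + 2·[6·13.3·6.8·0.45 + 2·13.3·4.1·0.13 + 3·6.8·4.1·0.58] = 1140.53 + 613.754 = 1754.28.
Because errors are independent across components, Cov(Tᵢ,Tⱼ) = Cov(Xᵢ,Xⱼ); the off-diagonal part of the true-score variance is the same as above.
True-score variance = [2²·13.3²·0.95 + 3²·6.8²·0.67 + 4.1²·0.67] + 613.754 = 962.272 + 613.754 = 1576.03.
Reliability = 1576.03 / 1754.28 = 0.898.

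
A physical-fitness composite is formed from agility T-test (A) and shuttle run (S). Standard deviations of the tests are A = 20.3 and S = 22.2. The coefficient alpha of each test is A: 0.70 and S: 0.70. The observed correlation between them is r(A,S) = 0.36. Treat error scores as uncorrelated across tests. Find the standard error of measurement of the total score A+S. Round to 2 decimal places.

Var(total) = 904.93 + 324.475 = 1229.41.
True-score variance = 633.451 + 324.475 = 957.926, so reliability = 0.7792.
Error variance = 1229.41 − 957.926 = 271.479; SEM = √271.479 = 16.48.

16.48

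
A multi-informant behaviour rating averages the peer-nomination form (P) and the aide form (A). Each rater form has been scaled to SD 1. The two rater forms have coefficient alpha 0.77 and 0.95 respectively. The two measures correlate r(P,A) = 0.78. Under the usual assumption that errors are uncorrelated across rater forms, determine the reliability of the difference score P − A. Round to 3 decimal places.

Var(P−A) = 1 + 1 − 2·0.78 = 2 − 1.56 = 0.44.
Because errors are independent across components, Cov(Tᵢ,Tⱼ) = Cov(Xᵢ,Xⱼ); the off-diagonal part of the true-score variance is the same as above.
True-score variance = [0.77 + 0.95] − 1.56 = 1.72 − 1.56 = 0.16.
Reliability = 0.16 / 0.44 = 0.364.

0.364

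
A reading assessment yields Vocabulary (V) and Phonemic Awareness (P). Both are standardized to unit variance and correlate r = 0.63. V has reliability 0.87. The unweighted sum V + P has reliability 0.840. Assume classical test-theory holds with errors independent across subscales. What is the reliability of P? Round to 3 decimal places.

0.608

Var(V+P) = 2 + 2·0.63 = 3.260.
True-score variance = ρ_V + ρ_P + 2·0.63, so 0.840 = (0.87 + ρ_P + 1.26) / 3.260.
ρ_P = 0.840·3.260 − 0.87 − 1.26 = 0.608.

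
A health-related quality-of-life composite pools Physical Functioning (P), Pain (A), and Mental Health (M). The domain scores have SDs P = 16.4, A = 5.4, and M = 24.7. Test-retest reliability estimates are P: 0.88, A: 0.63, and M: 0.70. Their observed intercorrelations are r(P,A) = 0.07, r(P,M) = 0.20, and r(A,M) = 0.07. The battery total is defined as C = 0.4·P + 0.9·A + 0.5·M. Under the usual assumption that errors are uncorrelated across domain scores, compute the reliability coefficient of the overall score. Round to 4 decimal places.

Var(C) = 0.4²·16.4² + 0.9²·5.4² + 0.5²·24.7² + 2·[0.36·16.4·5.4·0.07 + 0.2·16.4·24.7·0.20 + 0.45·5.4·24.7·0.07] = 219.176 + 45.2728 = 264.448.
Under uncorrelated errors the observed covariances equal the true-score covariances, so only the own-variance terms attenuate.
True-score variance = [0.4²·16.4²·0.88 + 0.9²·5.4²·0.63 + 0.5²·24.7²·0.70] + 45.2728 = 159.516 + 45.2728 = 204.788.
Reliability = 204.788 / 264.448 = 0.7744.

0.7744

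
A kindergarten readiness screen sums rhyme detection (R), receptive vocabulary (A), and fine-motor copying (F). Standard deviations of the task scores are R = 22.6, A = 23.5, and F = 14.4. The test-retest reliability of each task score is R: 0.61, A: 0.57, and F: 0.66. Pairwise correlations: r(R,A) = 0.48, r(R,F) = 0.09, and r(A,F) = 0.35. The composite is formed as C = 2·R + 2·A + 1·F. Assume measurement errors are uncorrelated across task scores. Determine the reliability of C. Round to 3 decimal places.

0.744

Var(C) = 2²·22.6² + 2²·23.5² + 14.4² + 2·[4·22.6·23.5·0.48 + 2·22.6·14.4·0.09 + 2·23.5·14.4·0.35] = 4459.4 + 2630.34 = 7089.74.
Because errors are independent across components, Cov(Tᵢ,Tⱼ) = Cov(Xᵢ,Xⱼ); the off-diagonal part of the true-score variance is the same as above.
True-score variance = [2²·22.6²·0.61 + 2²·23.5²·0.57 + 14.4²·0.66] + 2630.34 = 2642.24 + 2630.34 = 5272.58.
Reliability = 5272.58 / 7089.74 = 0.744.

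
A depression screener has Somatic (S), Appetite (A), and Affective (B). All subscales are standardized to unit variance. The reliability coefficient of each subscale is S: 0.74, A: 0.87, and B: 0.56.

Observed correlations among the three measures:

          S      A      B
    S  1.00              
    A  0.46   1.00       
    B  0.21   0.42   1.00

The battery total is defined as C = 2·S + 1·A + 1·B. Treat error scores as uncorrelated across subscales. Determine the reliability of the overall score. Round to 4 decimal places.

0.8309

Var(C) = 2² + 1 + 1 + 2·[2·0.46 + 2·0.21 + 0.42] = 6 + 3.52 = 9.52.
With uncorrelated errors the cross-covariances are all true-score covariance, so they carry over unchanged; only the diagonal terms shrink to ρᵢσᵢ².
True-score variance = [2²·0.74 + 0.87 + 0.56] + 3.52 = 4.39 + 3.52 = 7.91.
Reliability = 7.91 / 9.52 = 0.8309.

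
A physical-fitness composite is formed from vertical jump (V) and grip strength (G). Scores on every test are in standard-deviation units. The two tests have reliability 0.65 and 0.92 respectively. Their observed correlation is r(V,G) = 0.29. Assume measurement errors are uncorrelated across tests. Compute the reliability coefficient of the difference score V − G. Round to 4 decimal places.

Var(V−G) = 1 + 1 − 2·0.29 = 2 − 0.58 = 1.42.
Under uncorrelated errors the observed covariances equal the true-score covariances, so only the own-variance terms attenuate.
True-score variance = [0.65 + 0.92] − 0.58 = 1.57 − 0.58 = 0.99.
Reliability = 0.99 / 1.42 = 0.6972.

0.6972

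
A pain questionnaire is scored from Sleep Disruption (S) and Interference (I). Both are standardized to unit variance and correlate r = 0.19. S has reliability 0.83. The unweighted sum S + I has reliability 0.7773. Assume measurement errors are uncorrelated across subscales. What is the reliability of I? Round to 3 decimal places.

0.640

Var(S+I) = 2 + 2·0.19 = 2.380.
True-score variance = ρ_S + ρ_I + 2·0.19, so 0.7773 = (0.83 + ρ_I + 0.38) / 2.380.
ρ_I = 0.7773·2.380 − 0.83 − 0.38 = 0.640.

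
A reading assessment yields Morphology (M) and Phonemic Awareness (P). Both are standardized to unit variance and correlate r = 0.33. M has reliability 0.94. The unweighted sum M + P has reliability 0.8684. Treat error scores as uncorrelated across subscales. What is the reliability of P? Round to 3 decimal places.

Var(M+P) = 2 + 2·0.33 = 2.660.
True-score variance = ρ_M + ρ_P + 2·0.33, so 0.8684 = (0.94 + ρ_P + 0.66) / 2.660.
ρ_P = 0.8684·2.660 − 0.94 − 0.66 = 0.710.

0.710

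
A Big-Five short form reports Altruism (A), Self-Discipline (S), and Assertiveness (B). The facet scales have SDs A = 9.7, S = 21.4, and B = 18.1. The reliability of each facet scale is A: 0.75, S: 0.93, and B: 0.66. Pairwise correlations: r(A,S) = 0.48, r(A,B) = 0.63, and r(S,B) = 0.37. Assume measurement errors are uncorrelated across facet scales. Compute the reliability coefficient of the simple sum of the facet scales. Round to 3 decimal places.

0.895

Var(A+S+B) = 9.7² + 21.4² + 18.1² + 2·[9.7·21.4·0.48 + 9.7·18.1·0.63 + 21.4·18.1·0.37] = 879.66 + 707.127 = 1586.79.
Under uncorrelated errors the observed covariances equal the true-score covariances, so only the own-variance terms attenuate.
True-score variance = [9.7²·0.75 + 21.4²·0.93 + 18.1²·0.66] + 707.127 = 712.693 + 707.127 = 1419.82.
Reliability = 1419.82 / 1586.79 = 0.895.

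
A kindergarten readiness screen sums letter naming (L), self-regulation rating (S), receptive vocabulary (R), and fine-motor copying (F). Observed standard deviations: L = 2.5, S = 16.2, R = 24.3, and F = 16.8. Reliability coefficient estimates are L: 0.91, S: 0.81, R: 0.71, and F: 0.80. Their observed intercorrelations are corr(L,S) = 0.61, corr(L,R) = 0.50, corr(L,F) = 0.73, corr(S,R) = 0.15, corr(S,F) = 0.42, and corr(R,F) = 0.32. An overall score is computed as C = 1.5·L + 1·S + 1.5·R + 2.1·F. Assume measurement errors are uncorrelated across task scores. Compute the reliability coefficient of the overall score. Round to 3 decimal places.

Var(C) = 1.5²·2.5² + 16.2² + 1.5²·24.3² + 2.1²·16.8² + 2·[1.5·2.5·16.2·0.61 + 2.25·2.5·24.3·0.50 + 3.15·2.5·16.8·0.73 + 1.5·16.2·24.3·0.15 + 2.1·16.2·16.8·0.42 + 3.15·24.3·16.8·0.32] = 2849.78 + 1884.21 = 4733.99.
Under uncorrelated errors the observed covariances equal the true-score covariances, so only the own-variance terms attenuate.
True-score variance = [1.5²·2.5²·0.91 + 16.2²·0.81 + 1.5²·24.3²·0.71 + 2.1²·16.8²·0.80] + 1884.21 = 2164.42 + 1884.21 = 4048.63.
Reliability = 4048.63 / 4733.99 = 0.855.

0.855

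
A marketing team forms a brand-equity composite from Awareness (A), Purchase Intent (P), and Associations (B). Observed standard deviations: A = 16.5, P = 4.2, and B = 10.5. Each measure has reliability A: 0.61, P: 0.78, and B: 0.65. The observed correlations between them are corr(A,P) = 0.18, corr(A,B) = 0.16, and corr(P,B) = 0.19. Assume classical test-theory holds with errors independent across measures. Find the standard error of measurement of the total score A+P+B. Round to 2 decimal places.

12.19

Var(total) = 400.14 + 97.146 = 497.286.
True-score variance = 251.494 + 97.146 = 348.64, so reliability = 0.7011.
Error variance = 497.286 − 348.64 = 148.646; SEM = √148.646 = 12.19.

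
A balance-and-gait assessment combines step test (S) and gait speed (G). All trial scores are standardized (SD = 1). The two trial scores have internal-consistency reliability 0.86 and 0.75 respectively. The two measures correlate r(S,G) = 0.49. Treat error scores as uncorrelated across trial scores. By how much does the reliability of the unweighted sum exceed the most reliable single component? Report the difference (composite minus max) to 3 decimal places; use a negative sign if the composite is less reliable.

0.009

Var(sum) = 2 + 0.98 = 2.98; true-score variance = 1.61 + 0.98 = 2.59; composite reliability = 0.8691.
Max component reliability = 0.8600.
Difference = 0.8691 − 0.8600 = 0.009.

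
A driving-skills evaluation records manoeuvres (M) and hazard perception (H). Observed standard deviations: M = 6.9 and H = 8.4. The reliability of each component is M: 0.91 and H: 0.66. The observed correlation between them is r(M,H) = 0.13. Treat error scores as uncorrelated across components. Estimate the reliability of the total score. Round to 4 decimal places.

Var(M+H) = 6.9² + 8.4² + 2·[6.9·8.4·0.13] = 118.17 + 15.0696 = 133.24.
Because errors are independent across components, Cov(Tᵢ,Tⱼ) = Cov(Xᵢ,Xⱼ); the off-diagonal part of the true-score variance is the same as above.
True-score variance = [6.9²·0.91 + 8.4²·0.66] + 15.0696 = 89.8947 + 15.0696 = 104.964.
Reliability = 104.964 / 133.24 = 0.7878.

0.7878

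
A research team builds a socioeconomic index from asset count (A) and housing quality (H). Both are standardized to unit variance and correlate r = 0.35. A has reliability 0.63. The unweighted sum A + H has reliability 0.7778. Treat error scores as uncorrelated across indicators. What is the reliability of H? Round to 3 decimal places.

0.770

Var(A+H) = 2 + 2·0.35 = 2.700.
True-score variance = ρ_A + ρ_H + 2·0.35, so 0.7778 = (0.63 + ρ_H + 0.70) / 2.700.
ρ_H = 0.7778·2.700 − 0.63 − 0.70 = 0.770.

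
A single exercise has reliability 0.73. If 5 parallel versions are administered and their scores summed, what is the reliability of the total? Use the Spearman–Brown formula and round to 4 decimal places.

0.9311

ρ_k = kρ / (1 + (k−1)ρ) = 5·0.73 / (1 + 4·0.73) = 3.650 / 3.920 = 0.9311.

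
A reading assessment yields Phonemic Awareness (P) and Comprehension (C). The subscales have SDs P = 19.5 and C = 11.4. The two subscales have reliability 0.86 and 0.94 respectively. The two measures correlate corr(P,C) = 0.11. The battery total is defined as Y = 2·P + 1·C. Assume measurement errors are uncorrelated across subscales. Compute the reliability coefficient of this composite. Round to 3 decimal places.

Var(Y) = 2²·19.5² + 11.4² + 2·[2·19.5·11.4·0.11] = 1650.96 + 97.812 = 1748.77.
Because errors are independent across components, Cov(Tᵢ,Tⱼ) = Cov(Xᵢ,Xⱼ); the off-diagonal part of the true-score variance is the same as above.
True-score variance = [2²·19.5²·0.86 + 11.4²·0.94] + 97.812 = 1430.22 + 97.812 = 1528.03.
Reliability = 1528.03 / 1748.77 = 0.874.

0.874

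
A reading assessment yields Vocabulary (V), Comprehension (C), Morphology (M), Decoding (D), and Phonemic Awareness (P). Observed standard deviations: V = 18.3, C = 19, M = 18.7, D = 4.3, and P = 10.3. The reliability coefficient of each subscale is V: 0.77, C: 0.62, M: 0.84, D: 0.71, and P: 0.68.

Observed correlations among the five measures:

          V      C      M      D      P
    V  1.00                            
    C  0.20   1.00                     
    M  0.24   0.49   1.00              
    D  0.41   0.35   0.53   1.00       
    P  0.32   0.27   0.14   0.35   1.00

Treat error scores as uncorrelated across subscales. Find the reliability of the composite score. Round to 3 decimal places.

Var(V+C+M+D+P) = 18.3² + 19² + 18.7² + 4.3² + 10.3² + 2·[18.3·19·0.20 + 18.3·18.7·0.24 + 18.3·4.3·0.41 + 18.3·10.3·0.32 + 19·18.7·0.49 + 19·4.3·0.35 + 19·10.3·0.27 + 18.7·4.3·0.53 + 18.7·10.3·0.14 + 4.3·10.3·0.35] = 1170.16 + 1169.73 = 2339.89.
With uncorrelated errors the cross-covariances are all true-score covariance, so they carry over unchanged; only the diagonal terms shrink to ρᵢσᵢ².
True-score variance = [18.3²·0.77 + 19²·0.62 + 18.7²·0.84 + 4.3²·0.71 + 10.3²·0.68] + 1169.73 = 860.694 + 1169.73 = 2030.42.
Reliability = 2030.42 / 2339.89 = 0.868.

0.868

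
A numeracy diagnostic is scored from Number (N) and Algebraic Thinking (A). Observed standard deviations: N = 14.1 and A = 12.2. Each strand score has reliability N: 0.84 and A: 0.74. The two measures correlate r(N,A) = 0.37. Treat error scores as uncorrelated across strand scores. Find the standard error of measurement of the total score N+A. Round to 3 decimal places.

8.397

Var(total) = 347.65 + 127.295 = 474.945.
True-score variance = 277.142 + 127.295 = 404.437, so reliability = 0.8515.
Error variance = 474.945 − 404.437 = 70.508; SEM = √70.508 = 8.397.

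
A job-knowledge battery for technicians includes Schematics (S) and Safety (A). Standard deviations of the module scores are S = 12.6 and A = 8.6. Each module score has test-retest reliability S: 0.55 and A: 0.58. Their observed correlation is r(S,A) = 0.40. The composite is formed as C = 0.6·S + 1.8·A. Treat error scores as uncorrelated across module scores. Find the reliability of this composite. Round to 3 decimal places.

0.676

Var(C) = 0.6²·12.6² + 1.8²·8.6² + 2·[1.08·12.6·8.6·0.40] = 296.784 + 93.623 = 390.407.
Under uncorrelated errors the observed covariances equal the true-score covariances, so only the own-variance terms attenuate.
True-score variance = [0.6²·12.6²·0.55 + 1.8²·8.6²·0.58] + 93.623 = 170.42 + 93.623 = 264.043.
Reliability = 264.043 / 390.407 = 0.676.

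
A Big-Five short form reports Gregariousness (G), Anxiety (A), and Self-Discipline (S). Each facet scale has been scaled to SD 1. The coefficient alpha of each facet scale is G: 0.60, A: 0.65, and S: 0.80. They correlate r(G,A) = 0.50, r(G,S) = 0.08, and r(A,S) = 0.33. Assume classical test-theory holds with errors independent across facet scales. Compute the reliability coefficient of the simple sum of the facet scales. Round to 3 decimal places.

0.803

Var(G+A+S) = 3 + 2·[0.50 + 0.08 + 0.33] = 3 + 1.82 = 4.82.
With uncorrelated errors the cross-covariances are all true-score covariance, so they carry over unchanged; only the diagonal terms shrink to ρᵢσᵢ².
True-score variance = [0.60 + 0.65 + 0.80] + 1.82 = 2.05 + 1.82 = 3.87.
Reliability = 3.87 / 4.82 = 0.803.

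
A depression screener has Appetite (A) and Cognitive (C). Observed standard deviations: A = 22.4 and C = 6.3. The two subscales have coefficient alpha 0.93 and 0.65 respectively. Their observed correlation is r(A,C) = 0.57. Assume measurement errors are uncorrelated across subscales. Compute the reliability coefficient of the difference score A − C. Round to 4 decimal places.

0.8712

Var(A−C) = 22.4² + 6.3² − 2·22.4·6.3·0.57 = 541.45 − 160.877 = 380.573.
Because errors are independent across components, Cov(Tᵢ,Tⱼ) = Cov(Xᵢ,Xⱼ); the off-diagonal part of the true-score variance is the same as above.
True-score variance = [22.4²·0.93 + 6.3²·0.65] − 160.877 = 492.435 − 160.877 = 331.558.
Reliability = 331.558 / 380.573 = 0.8712.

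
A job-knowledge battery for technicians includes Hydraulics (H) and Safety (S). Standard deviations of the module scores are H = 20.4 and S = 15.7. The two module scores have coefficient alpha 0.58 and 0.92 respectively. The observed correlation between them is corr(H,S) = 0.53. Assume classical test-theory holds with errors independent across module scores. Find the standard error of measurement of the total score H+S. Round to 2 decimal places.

Var(total) = 662.65 + 339.497 = 1002.15.
True-score variance = 468.144 + 339.497 = 807.64, so reliability = 0.8059.
Error variance = 1002.15 − 807.64 = 194.506; SEM = √194.506 = 13.95.

13.95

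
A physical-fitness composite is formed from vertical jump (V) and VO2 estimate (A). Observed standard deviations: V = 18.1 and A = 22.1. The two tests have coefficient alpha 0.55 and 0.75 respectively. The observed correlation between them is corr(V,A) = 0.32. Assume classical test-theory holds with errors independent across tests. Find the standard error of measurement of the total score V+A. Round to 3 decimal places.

16.417

Var(total) = 816.02 + 256.006 = 1072.03.
True-score variance = 546.493 + 256.006 = 802.499, so reliability = 0.7486.
Error variance = 1072.03 − 802.499 = 269.527; SEM = √269.527 = 16.417.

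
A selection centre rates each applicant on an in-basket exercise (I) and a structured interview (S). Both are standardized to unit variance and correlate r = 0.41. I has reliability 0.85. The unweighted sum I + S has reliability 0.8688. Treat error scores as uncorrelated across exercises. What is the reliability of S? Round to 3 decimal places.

0.780

Var(I+S) = 2 + 2·0.41 = 2.820.
True-score variance = ρ_I + ρ_S + 2·0.41, so 0.8688 = (0.85 + ρ_S + 0.82) / 2.820.
ρ_S = 0.8688·2.820 − 0.85 − 0.82 = 0.780.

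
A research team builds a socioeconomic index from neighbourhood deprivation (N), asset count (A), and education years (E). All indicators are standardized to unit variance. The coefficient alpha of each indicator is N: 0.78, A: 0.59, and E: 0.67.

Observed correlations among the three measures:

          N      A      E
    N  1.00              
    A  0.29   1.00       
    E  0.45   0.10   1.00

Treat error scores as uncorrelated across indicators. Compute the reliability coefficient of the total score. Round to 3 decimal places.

Var(N+A+E) = 3 + 2·[0.29 + 0.45 + 0.10] = 3 + 1.68 = 4.68.
With uncorrelated errors the cross-covariances are all true-score covariance, so they carry over unchanged; only the diagonal terms shrink to ρᵢσᵢ².
True-score variance = [0.78 + 0.59 + 0.67] + 1.68 = 2.04 + 1.68 = 3.72.
Reliability = 3.72 / 4.68 = 0.795.

0.795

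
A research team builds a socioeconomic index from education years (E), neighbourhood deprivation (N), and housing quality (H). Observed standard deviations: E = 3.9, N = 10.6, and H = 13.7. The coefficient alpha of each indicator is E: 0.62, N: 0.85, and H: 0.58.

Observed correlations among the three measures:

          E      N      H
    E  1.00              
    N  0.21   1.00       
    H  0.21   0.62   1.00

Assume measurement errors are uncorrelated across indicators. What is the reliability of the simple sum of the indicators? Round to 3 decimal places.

0.810

Var(E+N+H) = 3.9² + 10.6² + 13.7² + 2·[3.9·10.6·0.21 + 3.9·13.7·0.21 + 10.6·13.7·0.62] = 315.26 + 219.876 = 535.136.
With uncorrelated errors the cross-covariances are all true-score covariance, so they carry over unchanged; only the diagonal terms shrink to ρᵢσᵢ².
True-score variance = [3.9²·0.62 + 10.6²·0.85 + 13.7²·0.58] + 219.876 = 213.796 + 219.876 = 433.673.
Reliability = 433.673 / 535.136 = 0.810.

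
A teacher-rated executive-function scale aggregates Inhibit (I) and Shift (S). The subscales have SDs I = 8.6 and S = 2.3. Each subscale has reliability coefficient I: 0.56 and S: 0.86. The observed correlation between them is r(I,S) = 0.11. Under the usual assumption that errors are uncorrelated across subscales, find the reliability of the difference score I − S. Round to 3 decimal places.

0.556

Var(I−S) = 8.6² + 2.3² − 2·8.6·2.3·0.11 = 79.25 − 4.3516 = 74.8984.
Under uncorrelated errors the observed covariances equal the true-score covariances, so only the own-variance terms attenuate.
True-score variance = [8.6²·0.56 + 2.3²·0.86] − 4.3516 = 45.967 − 4.3516 = 41.6154.
Reliability = 41.6154 / 74.8984 = 0.556.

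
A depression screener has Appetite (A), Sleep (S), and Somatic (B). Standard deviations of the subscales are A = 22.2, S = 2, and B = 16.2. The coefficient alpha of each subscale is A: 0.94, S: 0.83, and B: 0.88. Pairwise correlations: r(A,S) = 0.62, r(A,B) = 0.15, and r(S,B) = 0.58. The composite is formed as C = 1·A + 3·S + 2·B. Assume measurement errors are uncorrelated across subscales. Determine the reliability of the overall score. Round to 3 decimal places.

0.926

Var(C) = 22.2² + 3²·2² + 2²·16.2² + 2·[3·22.2·2·0.62 + 2·22.2·16.2·0.15 + 6·2·16.2·0.58] = 1578.6 + 606.456 = 2185.06.
With uncorrelated errors the cross-covariances are all true-score covariance, so they carry over unchanged; only the diagonal terms shrink to ρᵢσᵢ².
True-score variance = [22.2²·0.94 + 3²·2²·0.83 + 2²·16.2²·0.88] + 606.456 = 1416.94 + 606.456 = 2023.39.
Reliability = 2023.39 / 2185.06 = 0.926.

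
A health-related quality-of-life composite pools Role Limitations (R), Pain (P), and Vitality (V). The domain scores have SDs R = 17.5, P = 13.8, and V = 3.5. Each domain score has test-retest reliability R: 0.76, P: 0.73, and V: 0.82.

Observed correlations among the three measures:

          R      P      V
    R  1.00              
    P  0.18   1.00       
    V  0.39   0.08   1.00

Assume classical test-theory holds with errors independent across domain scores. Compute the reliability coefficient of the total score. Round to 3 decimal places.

0.805

Var(R+P+V) = 17.5² + 13.8² + 3.5² + 2·[17.5·13.8·0.18 + 17.5·3.5·0.39 + 13.8·3.5·0.08] = 508.94 + 142.443 = 651.383.
Under uncorrelated errors the observed covariances equal the true-score covariances, so only the own-variance terms attenuate.
True-score variance = [17.5²·0.76 + 13.8²·0.73 + 3.5²·0.82] + 142.443 = 381.816 + 142.443 = 524.259.
Reliability = 524.259 / 651.383 = 0.805.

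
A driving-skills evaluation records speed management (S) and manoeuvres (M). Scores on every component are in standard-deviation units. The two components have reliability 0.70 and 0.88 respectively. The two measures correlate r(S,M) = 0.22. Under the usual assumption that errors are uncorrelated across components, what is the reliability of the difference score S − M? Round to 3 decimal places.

Var(S−M) = 1 + 1 − 2·0.22 = 2 − 0.44 = 1.56.
With uncorrelated errors the cross-covariances are all true-score covariance, so they carry over unchanged; only the diagonal terms shrink to ρᵢσᵢ².
True-score variance = [0.70 + 0.88] − 0.44 = 1.58 − 0.44 = 1.14.
Reliability = 1.14 / 1.56 = 0.731.

0.731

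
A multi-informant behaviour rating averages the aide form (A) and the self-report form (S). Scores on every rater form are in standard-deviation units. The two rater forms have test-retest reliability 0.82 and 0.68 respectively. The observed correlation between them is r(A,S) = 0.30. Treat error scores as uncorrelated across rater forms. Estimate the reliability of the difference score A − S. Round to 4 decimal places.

0.6429

Var(A−S) = 1 + 1 − 2·0.30 = 2 − 0.6 = 1.4.
With uncorrelated errors the cross-covariances are all true-score covariance, so they carry over unchanged; only the diagonal terms shrink to ρᵢσᵢ².
True-score variance = [0.82 + 0.68] − 0.6 = 1.5 − 0.6 = 0.9.
Reliability = 0.9 / 1.4 = 0.6429.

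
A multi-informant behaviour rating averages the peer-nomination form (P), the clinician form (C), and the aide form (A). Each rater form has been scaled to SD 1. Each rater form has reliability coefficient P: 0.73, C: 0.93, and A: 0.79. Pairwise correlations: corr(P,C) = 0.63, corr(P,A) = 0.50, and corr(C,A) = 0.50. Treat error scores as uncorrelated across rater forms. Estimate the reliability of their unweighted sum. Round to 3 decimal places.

Var(P+C+A) = 3 + 2·[0.63 + 0.50 + 0.50] = 3 + 3.26 = 6.26.
Under uncorrelated errors the observed covariances equal the true-score covariances, so only the own-variance terms attenuate.
True-score variance = [0.73 + 0.93 + 0.79] + 3.26 = 2.45 + 3.26 = 5.71.
Reliability = 5.71 / 6.26 = 0.912.

0.912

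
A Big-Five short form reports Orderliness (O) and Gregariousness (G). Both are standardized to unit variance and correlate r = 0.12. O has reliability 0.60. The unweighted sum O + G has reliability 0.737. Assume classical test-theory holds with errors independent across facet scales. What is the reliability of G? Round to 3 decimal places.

Var(O+G) = 2 + 2·0.12 = 2.240.
True-score variance = ρ_O + ρ_G + 2·0.12, so 0.737 = (0.60 + ρ_G + 0.24) / 2.240.
ρ_G = 0.737·2.240 − 0.60 − 0.24 = 0.811.

0.811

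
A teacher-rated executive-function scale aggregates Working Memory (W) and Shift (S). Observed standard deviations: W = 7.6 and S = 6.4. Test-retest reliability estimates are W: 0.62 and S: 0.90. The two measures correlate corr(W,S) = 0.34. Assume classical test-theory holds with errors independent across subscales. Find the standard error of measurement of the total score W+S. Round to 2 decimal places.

5.10

Var(total) = 98.72 + 33.0752 = 131.795.
True-score variance = 72.6752 + 33.0752 = 105.75, so reliability = 0.8024.
Error variance = 131.795 − 105.75 = 26.0448; SEM = √26.0448 = 5.10.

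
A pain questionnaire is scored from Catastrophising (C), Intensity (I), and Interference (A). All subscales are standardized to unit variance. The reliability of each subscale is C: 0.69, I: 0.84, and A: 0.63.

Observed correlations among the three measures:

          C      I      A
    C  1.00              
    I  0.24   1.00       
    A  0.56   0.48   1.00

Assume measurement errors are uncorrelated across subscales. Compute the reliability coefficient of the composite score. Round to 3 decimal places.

Var(C+I+A) = 3 + 2·[0.24 + 0.56 + 0.48] = 3 + 2.56 = 5.56.
Under uncorrelated errors the observed covariances equal the true-score covariances, so only the own-variance terms attenuate.
True-score variance = [0.69 + 0.84 + 0.63] + 2.56 = 2.16 + 2.56 = 4.72.
Reliability = 4.72 / 5.56 = 0.849.

0.849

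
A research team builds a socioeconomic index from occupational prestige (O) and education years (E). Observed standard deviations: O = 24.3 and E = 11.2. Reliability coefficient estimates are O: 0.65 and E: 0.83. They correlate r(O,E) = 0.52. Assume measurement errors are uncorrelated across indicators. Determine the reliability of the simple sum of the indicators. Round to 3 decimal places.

0.772

Var(O+E) = 24.3² + 11.2² + 2·[24.3·11.2·0.52] = 715.93 + 283.046 = 998.976.
Under uncorrelated errors the observed covariances equal the true-score covariances, so only the own-variance terms attenuate.
True-score variance = [24.3²·0.65 + 11.2²·0.83] + 283.046 = 487.934 + 283.046 = 770.98.
Reliability = 770.98 / 998.976 = 0.772.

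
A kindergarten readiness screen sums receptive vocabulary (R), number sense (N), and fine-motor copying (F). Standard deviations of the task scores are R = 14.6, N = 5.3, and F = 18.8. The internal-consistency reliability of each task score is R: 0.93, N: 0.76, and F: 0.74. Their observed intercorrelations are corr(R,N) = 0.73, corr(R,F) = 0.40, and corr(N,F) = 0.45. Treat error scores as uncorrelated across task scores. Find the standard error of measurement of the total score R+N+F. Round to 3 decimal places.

10.656

Var(total) = 594.69 + 422.235 = 1016.92.
True-score variance = 481.133 + 422.235 = 903.368, so reliability = 0.8883.
Error variance = 1016.92 − 903.368 = 113.557; SEM = √113.557 = 10.656.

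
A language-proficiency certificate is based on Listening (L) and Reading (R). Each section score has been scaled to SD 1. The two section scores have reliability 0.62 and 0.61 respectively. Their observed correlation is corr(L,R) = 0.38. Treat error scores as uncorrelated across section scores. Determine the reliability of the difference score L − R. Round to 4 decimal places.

Var(L−R) = 1 + 1 − 2·0.38 = 2 − 0.76 = 1.24.
Because errors are independent across components, Cov(Tᵢ,Tⱼ) = Cov(Xᵢ,Xⱼ); the off-diagonal part of the true-score variance is the same as above.
True-score variance = [0.62 + 0.61] − 0.76 = 1.23 − 0.76 = 0.47.
Reliability = 0.47 / 1.24 = 0.3790.

0.3790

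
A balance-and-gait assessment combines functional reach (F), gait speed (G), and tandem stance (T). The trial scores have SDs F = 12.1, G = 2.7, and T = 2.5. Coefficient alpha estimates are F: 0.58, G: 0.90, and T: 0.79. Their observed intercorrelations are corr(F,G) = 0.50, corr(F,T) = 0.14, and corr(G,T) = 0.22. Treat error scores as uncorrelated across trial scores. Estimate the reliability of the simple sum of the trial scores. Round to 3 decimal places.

0.689

Var(F+G+T) = 12.1² + 2.7² + 2.5² + 2·[12.1·2.7·0.50 + 12.1·2.5·0.14 + 2.7·2.5·0.22] = 159.95 + 44.11 = 204.06.
With uncorrelated errors the cross-covariances are all true-score covariance, so they carry over unchanged; only the diagonal terms shrink to ρᵢσᵢ².
True-score variance = [12.1²·0.58 + 2.7²·0.90 + 2.5²·0.79] + 44.11 = 96.4163 + 44.11 = 140.526.
Reliability = 140.526 / 204.06 = 0.689.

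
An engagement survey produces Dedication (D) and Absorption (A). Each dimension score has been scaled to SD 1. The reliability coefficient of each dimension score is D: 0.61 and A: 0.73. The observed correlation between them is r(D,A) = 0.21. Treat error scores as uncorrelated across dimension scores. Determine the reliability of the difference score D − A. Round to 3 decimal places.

0.582

Var(D−A) = 1 + 1 − 2·0.21 = 2 − 0.42 = 1.58.
With uncorrelated errors the cross-covariances are all true-score covariance, so they carry over unchanged; only the diagonal terms shrink to ρᵢσᵢ².
True-score variance = [0.61 + 0.73] − 0.42 = 1.34 − 0.42 = 0.92.
Reliability = 0.92 / 1.58 = 0.582.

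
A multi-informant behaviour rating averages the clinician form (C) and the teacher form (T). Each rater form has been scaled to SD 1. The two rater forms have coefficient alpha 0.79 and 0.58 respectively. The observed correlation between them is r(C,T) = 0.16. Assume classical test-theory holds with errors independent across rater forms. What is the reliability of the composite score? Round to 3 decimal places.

Var(C+T) = 2 + 2·[0.16] = 2 + 0.32 = 2.32.
Because errors are independent across components, Cov(Tᵢ,Tⱼ) = Cov(Xᵢ,Xⱼ); the off-diagonal part of the true-score variance is the same as above.
True-score variance = [0.79 + 0.58] + 0.32 = 1.37 + 0.32 = 1.69.
Reliability = 1.69 / 2.32 = 0.728.

0.728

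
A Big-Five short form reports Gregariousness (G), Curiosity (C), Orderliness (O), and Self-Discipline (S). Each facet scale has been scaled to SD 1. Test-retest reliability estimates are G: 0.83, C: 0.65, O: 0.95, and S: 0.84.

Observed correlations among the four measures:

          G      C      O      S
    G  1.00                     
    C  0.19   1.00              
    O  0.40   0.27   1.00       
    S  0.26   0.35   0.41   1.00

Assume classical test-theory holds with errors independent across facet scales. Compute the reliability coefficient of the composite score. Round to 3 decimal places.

Var(G+C+O+S) = 4 + 2·[0.19 + 0.40 + 0.26 + 0.27 + 0.35 + 0.41] = 4 + 3.76 = 7.76.
Because errors are independent across components, Cov(Tᵢ,Tⱼ) = Cov(Xᵢ,Xⱼ); the off-diagonal part of the true-score variance is the same as above.
True-score variance = [0.83 + 0.65 + 0.95 + 0.84] + 3.76 = 3.27 + 3.76 = 7.03.
Reliability = 7.03 / 7.76 = 0.906.

0.906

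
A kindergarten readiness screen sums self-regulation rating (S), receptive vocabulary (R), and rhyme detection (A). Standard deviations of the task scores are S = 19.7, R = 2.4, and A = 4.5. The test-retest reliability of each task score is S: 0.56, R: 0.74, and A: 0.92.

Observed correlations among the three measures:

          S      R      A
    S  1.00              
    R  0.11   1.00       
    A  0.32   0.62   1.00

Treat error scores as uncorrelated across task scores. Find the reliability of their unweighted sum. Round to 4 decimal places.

0.6485

Var(S+R+A) = 19.7² + 2.4² + 4.5² + 2·[19.7·2.4·0.11 + 19.7·4.5·0.32 + 2.4·4.5·0.62] = 414.1 + 80.5296 = 494.63.
With uncorrelated errors the cross-covariances are all true-score covariance, so they carry over unchanged; only the diagonal terms shrink to ρᵢσᵢ².
True-score variance = [19.7²·0.56 + 2.4²·0.74 + 4.5²·0.92] + 80.5296 = 240.223 + 80.5296 = 320.752.
Reliability = 320.752 / 494.63 = 0.6485.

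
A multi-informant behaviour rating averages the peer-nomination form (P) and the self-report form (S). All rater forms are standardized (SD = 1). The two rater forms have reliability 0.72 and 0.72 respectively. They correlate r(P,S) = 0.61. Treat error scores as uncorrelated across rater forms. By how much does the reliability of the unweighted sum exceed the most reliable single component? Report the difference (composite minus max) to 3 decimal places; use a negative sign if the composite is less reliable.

0.106

Var(sum) = 2 + 1.22 = 3.22; true-score variance = 1.44 + 1.22 = 2.66; composite reliability = 0.8261.
Max component reliability = 0.7200.
Difference = 0.8261 − 0.7200 = 0.106.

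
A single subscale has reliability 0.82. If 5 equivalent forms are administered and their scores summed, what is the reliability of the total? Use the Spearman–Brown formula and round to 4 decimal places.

0.9579

ρ_k = kρ / (1 + (k−1)ρ) = 5·0.82 / (1 + 4·0.82) = 4.100 / 4.280 = 0.9579.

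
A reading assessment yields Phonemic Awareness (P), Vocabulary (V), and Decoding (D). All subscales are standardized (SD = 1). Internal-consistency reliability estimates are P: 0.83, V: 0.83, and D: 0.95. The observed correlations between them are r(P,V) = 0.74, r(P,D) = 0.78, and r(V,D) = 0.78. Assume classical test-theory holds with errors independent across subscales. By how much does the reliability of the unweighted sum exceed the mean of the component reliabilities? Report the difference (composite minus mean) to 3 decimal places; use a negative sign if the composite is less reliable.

Var(sum) = 3 + 4.6 = 7.6; true-score variance = 2.61 + 4.6 = 7.21; composite reliability = 0.9487.
Mean component reliability = 0.8700.
Difference = 0.9487 − 0.8700 = 0.079.

0.079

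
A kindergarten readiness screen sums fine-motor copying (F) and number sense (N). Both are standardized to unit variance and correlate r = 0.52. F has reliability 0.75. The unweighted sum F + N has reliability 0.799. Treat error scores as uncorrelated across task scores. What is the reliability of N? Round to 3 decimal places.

0.639

Var(F+N) = 2 + 2·0.52 = 3.040.
True-score variance = ρ_F + ρ_N + 2·0.52, so 0.799 = (0.75 + ρ_N + 1.04) / 3.040.
ρ_N = 0.799·3.040 − 0.75 − 1.04 = 0.639.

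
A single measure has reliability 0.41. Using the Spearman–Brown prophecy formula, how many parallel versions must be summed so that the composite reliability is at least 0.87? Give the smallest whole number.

k ≥ ρ*(1−ρ₁)/(ρ₁(1−ρ*)) = 0.87·0.59 / (0.41·0.13) = 9.630.
Smallest integer k = 10.

10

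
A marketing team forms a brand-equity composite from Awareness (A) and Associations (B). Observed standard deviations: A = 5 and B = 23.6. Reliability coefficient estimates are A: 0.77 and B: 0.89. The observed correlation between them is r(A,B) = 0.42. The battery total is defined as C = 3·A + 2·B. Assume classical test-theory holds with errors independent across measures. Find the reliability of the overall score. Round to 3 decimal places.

0.903

Var(C) = 3²·5² + 2²·23.6² + 2·[6·5·23.6·0.42] = 2452.84 + 594.72 = 3047.56.
Under uncorrelated errors the observed covariances equal the true-score covariances, so only the own-variance terms attenuate.
True-score variance = [3²·5²·0.77 + 2²·23.6²·0.89] + 594.72 = 2156.03 + 594.72 = 2750.75.
Reliability = 2750.75 / 3047.56 = 0.903.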